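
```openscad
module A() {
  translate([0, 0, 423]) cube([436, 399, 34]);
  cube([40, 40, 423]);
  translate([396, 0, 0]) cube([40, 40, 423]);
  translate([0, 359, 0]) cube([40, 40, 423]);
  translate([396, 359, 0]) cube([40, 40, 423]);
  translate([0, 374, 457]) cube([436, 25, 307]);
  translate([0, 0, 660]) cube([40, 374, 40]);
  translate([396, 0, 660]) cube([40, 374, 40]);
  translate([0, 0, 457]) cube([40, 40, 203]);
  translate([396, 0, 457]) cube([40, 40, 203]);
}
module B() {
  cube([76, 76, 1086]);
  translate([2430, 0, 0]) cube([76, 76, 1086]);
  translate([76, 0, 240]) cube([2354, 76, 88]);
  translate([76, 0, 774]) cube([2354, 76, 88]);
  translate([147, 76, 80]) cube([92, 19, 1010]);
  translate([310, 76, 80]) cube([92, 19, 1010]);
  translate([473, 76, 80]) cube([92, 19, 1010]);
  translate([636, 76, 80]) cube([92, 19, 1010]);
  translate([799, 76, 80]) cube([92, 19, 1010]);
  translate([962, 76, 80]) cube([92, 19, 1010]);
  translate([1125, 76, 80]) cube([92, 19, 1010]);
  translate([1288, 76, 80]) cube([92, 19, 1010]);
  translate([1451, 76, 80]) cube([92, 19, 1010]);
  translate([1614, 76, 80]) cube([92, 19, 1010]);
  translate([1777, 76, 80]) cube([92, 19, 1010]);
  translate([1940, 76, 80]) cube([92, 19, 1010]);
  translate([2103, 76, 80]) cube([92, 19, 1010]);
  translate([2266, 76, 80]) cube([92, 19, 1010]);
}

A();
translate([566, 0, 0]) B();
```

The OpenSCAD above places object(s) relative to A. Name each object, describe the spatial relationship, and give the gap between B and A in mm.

The fence section's nearest face is 130 mm from the chair's +x face.

A is a chair. B is a fence section. The fence section is on the floor beside the chair on its +x side. The gap between the fence section and the chair is 130 mm.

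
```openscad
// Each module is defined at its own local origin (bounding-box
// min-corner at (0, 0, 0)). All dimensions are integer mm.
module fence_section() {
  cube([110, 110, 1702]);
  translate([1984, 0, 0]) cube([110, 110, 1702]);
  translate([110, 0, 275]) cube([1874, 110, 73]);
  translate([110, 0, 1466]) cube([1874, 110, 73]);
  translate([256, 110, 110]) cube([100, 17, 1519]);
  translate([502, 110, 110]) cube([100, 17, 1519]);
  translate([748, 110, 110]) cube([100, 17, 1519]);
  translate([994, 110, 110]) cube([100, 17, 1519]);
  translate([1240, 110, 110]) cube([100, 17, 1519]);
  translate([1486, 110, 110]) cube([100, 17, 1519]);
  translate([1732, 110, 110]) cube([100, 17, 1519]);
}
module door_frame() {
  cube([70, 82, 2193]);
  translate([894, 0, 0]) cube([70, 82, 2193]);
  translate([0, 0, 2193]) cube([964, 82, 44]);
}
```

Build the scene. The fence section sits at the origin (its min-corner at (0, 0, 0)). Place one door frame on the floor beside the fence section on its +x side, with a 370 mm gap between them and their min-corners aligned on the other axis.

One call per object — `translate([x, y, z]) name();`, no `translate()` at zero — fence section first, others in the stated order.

fence_section();
translate([2464, 0, 0]) door_frame();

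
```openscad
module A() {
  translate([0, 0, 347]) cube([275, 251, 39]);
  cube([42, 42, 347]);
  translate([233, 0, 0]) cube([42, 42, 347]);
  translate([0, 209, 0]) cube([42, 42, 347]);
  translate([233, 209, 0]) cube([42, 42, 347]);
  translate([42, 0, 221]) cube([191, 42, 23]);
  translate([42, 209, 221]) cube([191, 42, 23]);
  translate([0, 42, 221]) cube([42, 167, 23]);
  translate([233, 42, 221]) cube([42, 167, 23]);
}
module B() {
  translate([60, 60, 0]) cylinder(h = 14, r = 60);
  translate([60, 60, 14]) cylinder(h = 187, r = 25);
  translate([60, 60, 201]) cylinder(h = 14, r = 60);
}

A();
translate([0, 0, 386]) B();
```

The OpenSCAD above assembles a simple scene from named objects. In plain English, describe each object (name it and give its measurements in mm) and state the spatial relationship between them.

A is a four-legged stool. The seat is a 275×251×39 mm slab whose top surface is at z = 386 mm; four square legs, each 42×42 mm in cross-section, run from the floor (z = 0) to the underside of the seat, each flush with a corner of the seat. Four stretchers, 42 mm wide and 23 mm tall, connect adjacent legs with their undersides at z = 221 mm, each running between the inner faces of the legs it joins and aligned with the legs' outer faces on the other axis.

B is a spool: two coaxial disc flanges of radius 60 mm and thickness 14 mm, joined by a core cylinder of radius 25 mm and height 187 mm. The lower flange rests on z = 0 and the three cylinders share a vertical axis.

The spool is on top of the stool.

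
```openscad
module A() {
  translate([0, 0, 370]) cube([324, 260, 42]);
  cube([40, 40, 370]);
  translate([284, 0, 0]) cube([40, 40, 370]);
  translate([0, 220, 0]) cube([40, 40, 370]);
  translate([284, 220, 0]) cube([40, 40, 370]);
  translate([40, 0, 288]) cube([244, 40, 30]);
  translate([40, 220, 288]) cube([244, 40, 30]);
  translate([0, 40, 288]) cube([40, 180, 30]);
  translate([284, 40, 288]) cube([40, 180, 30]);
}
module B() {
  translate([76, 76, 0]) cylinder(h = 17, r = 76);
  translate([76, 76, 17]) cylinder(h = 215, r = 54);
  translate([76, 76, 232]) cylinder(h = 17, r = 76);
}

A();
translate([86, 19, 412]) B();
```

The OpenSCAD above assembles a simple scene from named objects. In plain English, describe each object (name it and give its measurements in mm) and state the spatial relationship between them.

A is a four-legged stool. The seat is 324×260 mm, 42 mm thick, top at z = 412 mm. It stands on four square legs, each 40×40 mm in cross-section, from z = 0 to the seat underside, each flush with a corner of the seat. Four stretchers, 40 mm wide and 30 mm tall, connect adjacent legs with their undersides at z = 288 mm, each running between the inner faces of the legs it joins and aligned with the legs' outer faces on the other axis.

B is a spool: two coaxial disc flanges of radius 76 mm and thickness 17 mm, joined by a core cylinder of radius 54 mm and height 215 mm. The lower flange rests on z = 0 and the three cylinders share a vertical axis.

The spool is on top of the stool.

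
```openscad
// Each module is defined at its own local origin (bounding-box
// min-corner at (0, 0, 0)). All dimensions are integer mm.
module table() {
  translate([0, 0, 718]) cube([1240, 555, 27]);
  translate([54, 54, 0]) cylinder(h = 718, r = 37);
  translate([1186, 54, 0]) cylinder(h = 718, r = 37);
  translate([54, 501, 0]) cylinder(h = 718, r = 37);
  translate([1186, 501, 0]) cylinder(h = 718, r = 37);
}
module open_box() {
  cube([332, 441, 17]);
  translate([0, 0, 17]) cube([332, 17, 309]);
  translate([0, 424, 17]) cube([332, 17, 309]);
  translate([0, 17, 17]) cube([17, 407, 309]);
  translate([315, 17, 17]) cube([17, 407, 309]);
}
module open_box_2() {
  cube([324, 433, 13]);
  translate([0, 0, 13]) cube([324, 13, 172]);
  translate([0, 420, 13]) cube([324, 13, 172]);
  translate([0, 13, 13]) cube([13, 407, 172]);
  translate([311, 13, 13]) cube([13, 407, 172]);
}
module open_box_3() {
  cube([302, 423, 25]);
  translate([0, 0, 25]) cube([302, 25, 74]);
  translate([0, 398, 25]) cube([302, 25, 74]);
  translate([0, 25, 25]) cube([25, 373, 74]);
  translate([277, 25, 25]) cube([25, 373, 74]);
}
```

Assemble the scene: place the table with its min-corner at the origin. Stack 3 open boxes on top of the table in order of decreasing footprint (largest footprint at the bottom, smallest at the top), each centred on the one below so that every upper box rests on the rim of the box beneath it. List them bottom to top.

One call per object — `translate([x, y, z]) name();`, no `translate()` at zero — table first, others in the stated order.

table();
translate([454, 57, 745]) open_box();
translate([458, 61, 1071]) open_box_2();
translate([469, 66, 1256]) open_box_3();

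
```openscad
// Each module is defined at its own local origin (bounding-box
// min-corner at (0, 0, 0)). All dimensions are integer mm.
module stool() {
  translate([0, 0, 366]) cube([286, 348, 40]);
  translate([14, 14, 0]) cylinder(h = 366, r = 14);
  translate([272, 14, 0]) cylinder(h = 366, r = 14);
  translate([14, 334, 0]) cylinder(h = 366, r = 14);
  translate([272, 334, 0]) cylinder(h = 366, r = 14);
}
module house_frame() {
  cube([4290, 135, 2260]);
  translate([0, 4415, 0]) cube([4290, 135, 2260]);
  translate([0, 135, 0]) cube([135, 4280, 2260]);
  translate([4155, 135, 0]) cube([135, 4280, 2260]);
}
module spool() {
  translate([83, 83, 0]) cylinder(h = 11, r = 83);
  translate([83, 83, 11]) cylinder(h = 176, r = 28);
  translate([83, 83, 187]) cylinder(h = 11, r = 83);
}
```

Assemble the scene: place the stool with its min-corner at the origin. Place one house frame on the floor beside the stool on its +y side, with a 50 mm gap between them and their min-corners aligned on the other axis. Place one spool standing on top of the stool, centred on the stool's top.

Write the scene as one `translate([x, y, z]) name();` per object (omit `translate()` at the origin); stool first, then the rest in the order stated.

stool();
translate([0, 398, 0]) house_frame();
translate([60, 91, 406]) spool();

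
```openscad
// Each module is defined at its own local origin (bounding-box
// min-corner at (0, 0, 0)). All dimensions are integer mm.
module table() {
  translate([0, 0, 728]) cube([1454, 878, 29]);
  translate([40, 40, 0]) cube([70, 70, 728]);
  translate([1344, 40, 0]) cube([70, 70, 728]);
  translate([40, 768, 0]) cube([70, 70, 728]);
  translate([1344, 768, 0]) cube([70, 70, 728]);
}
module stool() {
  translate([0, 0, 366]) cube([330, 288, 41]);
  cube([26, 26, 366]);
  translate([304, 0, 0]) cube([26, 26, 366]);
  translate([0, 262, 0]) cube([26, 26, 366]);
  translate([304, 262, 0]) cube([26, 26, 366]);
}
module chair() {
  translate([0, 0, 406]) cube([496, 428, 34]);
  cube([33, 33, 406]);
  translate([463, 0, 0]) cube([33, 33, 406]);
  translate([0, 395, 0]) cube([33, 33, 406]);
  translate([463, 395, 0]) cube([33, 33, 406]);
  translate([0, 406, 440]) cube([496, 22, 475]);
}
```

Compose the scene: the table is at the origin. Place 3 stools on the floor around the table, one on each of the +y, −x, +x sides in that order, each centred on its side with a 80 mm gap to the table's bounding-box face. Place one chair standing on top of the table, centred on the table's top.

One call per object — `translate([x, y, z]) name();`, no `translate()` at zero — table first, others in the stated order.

table();
translate([562, 958, 0]) stool();
translate([-410, 295, 0]) stool();
translate([1534, 295, 0]) stool();
translate([479, 225, 757]) chair();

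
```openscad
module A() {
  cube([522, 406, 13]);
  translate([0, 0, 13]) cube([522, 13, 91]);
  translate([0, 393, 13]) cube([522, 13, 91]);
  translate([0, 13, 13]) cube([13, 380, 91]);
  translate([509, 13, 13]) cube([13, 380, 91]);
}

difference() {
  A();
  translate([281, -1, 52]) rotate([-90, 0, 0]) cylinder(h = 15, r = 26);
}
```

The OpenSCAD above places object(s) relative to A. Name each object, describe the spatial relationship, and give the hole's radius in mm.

The subtracted cylinder has r = 26 mm.

A is an open box. The open box has a circular hole through its front wall. The hole's radius is 26 mm.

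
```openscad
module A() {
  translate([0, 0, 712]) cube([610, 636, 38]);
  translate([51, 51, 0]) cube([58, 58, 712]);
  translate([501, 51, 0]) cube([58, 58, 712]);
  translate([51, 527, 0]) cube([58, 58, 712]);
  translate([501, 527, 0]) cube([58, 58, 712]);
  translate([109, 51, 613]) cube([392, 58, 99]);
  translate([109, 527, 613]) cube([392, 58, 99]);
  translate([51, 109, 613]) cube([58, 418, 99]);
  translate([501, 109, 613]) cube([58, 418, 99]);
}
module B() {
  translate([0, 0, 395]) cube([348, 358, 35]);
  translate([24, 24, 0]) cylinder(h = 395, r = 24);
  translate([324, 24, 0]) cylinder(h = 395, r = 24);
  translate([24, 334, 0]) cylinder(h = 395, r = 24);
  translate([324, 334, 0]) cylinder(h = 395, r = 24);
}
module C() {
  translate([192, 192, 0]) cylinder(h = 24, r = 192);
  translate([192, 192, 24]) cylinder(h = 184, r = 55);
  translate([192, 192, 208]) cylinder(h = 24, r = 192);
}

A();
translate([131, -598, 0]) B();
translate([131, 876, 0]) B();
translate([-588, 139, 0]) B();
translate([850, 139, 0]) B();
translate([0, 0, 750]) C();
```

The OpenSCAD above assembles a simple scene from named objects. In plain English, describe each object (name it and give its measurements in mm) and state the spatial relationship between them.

A is a table: top 610 mm (x) × 636 mm (y), 38 mm thick, upper face at z = 750 mm, on four 58×58 mm square legs, each inset 51 mm from the nearest pair of top edges, running from z = 0 to the bottom of the top. Four apron rails, 58 mm thick and 99 mm tall, run between adjacent legs with their top edges flush with the underside of the top and their outer faces flush with the legs' outer faces.

B is a four-legged stool. The seat is a 348×358×35 mm slab whose top surface is at z = 430 mm; four round legs, each 48 mm in diameter, run from the floor (z = 0) to the underside of the seat, each leg's axis is inset half a diameter from the nearest pair of seat edges (so the leg's bounding box is flush with the corner).

C is a spool: two coaxial disc flanges of radius 192 mm and thickness 24 mm, joined by a core cylinder of radius 55 mm and height 184 mm. The lower flange rests on z = 0 and the three cylinders share a vertical axis.

Four stools sit around the table at the −y, +y, −x, +x sides. The spool is on top of the table.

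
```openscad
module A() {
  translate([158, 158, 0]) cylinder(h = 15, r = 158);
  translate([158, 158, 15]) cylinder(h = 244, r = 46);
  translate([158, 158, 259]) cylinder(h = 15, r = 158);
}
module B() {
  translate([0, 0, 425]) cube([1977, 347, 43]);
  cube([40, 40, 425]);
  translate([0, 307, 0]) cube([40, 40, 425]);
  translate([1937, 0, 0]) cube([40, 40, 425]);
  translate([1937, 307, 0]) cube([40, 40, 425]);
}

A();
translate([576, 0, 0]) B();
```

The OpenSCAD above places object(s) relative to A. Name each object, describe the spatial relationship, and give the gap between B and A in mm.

The bench's nearest face is 260 mm from the spool's +x face.

A is a spool. B is a bench. The bench is on the floor beside the spool on its +x side. The gap between the bench and the spool is 260 mm.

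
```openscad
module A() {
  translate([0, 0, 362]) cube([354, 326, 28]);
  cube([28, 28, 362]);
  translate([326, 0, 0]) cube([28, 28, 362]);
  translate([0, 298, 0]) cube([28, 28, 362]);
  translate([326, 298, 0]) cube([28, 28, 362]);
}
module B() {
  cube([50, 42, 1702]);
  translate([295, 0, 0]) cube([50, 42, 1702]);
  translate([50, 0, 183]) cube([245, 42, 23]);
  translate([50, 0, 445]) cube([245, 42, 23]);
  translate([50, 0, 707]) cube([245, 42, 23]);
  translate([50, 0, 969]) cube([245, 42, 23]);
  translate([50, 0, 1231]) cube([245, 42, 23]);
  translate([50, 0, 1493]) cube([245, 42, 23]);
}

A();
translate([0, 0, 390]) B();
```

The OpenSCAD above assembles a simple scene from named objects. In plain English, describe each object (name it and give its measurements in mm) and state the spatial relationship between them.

A is a four-legged stool. The seat is a 354×326×28 mm slab whose top surface is at z = 390 mm; four square legs, each 28×28 mm in cross-section, run from the floor (z = 0) to the underside of the seat, each flush with a corner of the seat.

B is a straight ladder. Two 50×42 mm vertical rails, 1702 mm tall, stand 345 mm apart (outside-to-outside) with their front faces coplanar on the −y side. 6 rungs, each 42 mm deep and 23 mm tall, span between the inner faces of the rails, front faces flush with the rails. The lowest rung's underside is at z = 183 mm and rungs are spaced 262 mm apart (underside to underside).

The ladder is on top of the stool.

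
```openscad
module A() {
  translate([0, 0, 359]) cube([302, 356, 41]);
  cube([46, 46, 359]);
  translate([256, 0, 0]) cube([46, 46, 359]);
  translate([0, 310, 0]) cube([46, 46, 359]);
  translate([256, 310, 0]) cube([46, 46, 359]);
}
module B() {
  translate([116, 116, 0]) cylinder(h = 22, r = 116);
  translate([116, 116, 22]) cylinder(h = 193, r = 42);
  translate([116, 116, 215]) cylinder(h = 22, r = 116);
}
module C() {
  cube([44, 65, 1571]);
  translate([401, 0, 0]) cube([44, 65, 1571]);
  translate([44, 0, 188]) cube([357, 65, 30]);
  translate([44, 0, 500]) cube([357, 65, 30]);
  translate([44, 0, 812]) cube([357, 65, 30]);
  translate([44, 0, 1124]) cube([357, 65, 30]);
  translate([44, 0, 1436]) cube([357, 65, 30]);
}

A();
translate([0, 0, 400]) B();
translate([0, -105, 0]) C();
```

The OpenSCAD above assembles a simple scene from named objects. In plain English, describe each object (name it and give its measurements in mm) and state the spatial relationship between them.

A is a four-legged stool. The seat is 302×356 mm, 41 mm thick, top at z = 400 mm. It stands on four square legs, each 46×46 mm in cross-section, from z = 0 to the seat underside, each flush with a corner of the seat.

B is a spool: two coaxial disc flanges of radius 116 mm and thickness 22 mm, joined by a core cylinder of radius 42 mm and height 193 mm. The lower flange rests on z = 0 and the three cylinders share a vertical axis.

C is a wooden ladder with two side rails of 44×65 mm section and 1571 mm height, set 445 mm apart overall. Between them run 5 rectangular rungs (65 mm deep, 30 mm thick), front faces flush with the rails' −y face. The bottom of the first rung is 188 mm above the floor and each subsequent rung is 312 mm higher than the one below.

The spool is on top of the stool. The ladder is on the floor beside the stool on its −y side.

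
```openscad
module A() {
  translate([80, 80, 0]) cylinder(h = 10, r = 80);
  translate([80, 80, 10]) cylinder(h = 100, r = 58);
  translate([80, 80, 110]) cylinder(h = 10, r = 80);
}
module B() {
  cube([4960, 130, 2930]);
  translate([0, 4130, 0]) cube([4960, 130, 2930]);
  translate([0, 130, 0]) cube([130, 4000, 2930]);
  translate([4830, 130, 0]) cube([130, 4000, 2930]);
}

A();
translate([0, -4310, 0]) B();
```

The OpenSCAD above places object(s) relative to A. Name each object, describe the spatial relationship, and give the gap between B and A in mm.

A is a spool. B is a house frame. The house frame is on the floor beside the spool on its −y side. The gap between the house frame and the spool is 50 mm.

The house frame's nearest face is 50 mm from the spool's −y face.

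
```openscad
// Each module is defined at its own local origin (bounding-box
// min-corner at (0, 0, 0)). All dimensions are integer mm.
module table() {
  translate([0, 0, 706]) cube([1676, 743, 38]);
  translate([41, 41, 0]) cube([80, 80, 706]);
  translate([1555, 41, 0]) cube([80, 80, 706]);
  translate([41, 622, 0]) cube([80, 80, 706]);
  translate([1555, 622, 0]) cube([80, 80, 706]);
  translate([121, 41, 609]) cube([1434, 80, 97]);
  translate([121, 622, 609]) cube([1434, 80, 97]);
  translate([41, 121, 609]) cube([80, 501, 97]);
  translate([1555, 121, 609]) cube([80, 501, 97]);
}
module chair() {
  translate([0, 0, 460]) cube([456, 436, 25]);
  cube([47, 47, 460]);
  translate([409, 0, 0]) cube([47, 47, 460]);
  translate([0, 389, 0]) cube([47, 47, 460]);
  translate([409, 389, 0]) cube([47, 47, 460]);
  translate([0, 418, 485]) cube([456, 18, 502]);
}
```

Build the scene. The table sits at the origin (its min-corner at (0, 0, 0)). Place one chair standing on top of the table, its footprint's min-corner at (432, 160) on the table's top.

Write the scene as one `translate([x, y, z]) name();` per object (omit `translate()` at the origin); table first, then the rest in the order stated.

table();
translate([432, 160, 744]) chair();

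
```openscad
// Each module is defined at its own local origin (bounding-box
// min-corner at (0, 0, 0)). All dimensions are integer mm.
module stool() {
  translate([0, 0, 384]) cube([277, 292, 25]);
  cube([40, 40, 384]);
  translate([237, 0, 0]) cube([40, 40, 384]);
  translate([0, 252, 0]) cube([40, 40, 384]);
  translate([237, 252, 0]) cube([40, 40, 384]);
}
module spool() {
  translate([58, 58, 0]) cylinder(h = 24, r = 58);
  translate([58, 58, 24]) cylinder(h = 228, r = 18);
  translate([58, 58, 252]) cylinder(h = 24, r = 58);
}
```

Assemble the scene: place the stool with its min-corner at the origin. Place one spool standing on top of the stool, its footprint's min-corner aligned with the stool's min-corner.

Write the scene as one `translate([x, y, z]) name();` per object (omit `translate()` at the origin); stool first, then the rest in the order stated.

stool();
translate([0, 0, 409]) spool();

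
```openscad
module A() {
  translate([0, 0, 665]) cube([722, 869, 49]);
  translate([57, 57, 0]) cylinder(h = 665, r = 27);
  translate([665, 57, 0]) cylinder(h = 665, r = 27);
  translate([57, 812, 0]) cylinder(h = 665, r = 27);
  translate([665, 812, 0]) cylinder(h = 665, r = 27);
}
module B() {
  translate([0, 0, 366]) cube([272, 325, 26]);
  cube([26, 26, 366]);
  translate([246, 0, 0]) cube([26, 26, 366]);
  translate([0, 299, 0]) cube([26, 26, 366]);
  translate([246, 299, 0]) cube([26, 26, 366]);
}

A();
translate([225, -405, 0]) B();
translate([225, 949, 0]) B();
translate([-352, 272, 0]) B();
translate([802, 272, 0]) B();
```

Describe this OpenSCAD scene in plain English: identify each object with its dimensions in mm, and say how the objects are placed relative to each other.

A is a table: top 722 mm (x) × 869 mm (y), 49 mm thick, upper face at z = 714 mm, on four round legs of 54 mm diameter, each leg's bounding box inset 30 mm from the nearest pair of top edges, running from z = 0 to the bottom of the top.

B is a four-legged stool. The seat is a 272×325×26 mm slab whose top surface is at z = 392 mm; four square legs, each 26×26 mm in cross-section, run from the floor (z = 0) to the underside of the seat, each flush with a corner of the seat.

Four stools sit around the table at the −y, +y, −x, +x sides.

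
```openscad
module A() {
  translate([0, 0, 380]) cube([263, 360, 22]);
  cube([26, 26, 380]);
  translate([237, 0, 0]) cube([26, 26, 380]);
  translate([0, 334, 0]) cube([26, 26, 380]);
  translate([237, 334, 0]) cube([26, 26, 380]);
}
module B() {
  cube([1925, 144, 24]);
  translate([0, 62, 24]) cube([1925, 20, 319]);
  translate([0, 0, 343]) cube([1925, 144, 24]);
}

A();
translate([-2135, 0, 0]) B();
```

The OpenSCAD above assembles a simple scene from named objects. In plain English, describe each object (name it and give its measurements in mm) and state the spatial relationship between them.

A is a four-legged stool. The seat is a 263×360×22 mm slab whose top surface is at z = 402 mm; four square legs, each 26×26 mm in cross-section, run from the floor (z = 0) to the underside of the seat, each flush with a corner of the seat.

B is an I-beam lying along x, 1925 mm long. Overall section height 367 mm. Two flanges 144 mm wide (y) and 24 mm thick, one on the floor and one at the top; a web 20 mm thick runs between them, centred on the flange width.

The I-beam is on the floor beside the stool on its −x side.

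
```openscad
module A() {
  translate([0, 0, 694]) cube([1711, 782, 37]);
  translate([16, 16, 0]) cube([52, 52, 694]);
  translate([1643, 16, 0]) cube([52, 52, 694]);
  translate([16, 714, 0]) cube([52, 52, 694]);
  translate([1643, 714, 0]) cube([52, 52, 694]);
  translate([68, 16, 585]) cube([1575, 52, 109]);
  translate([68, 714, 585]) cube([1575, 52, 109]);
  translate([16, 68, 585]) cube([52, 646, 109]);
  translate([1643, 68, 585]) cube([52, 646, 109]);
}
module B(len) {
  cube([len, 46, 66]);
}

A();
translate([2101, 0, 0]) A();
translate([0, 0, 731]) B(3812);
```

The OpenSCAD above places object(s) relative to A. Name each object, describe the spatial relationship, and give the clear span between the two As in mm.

Second table starts at x = 2101; first ends at x = 1711; clear span = 2101 − 1711 = 390 mm.

A is a table. B is a beam. A beam spans the tops of two tables. The clear span between the two tables is 390 mm.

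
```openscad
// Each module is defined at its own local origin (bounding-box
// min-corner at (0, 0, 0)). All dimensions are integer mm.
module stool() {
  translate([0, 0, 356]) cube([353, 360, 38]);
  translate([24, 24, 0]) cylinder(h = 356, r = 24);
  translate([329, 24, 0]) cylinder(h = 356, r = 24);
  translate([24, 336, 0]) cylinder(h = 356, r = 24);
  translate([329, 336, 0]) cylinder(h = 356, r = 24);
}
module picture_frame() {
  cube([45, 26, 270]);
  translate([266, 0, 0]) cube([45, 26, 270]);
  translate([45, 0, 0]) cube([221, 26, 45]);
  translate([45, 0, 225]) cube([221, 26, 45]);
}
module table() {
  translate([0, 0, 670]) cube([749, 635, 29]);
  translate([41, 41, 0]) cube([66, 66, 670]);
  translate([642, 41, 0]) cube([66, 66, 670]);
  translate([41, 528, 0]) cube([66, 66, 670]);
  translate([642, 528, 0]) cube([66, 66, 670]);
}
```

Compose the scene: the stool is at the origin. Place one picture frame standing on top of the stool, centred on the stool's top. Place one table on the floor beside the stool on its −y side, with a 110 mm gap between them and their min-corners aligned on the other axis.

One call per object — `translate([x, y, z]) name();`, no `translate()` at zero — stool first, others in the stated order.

stool();
translate([21, 167, 394]) picture_frame();
translate([0, -745, 0]) table();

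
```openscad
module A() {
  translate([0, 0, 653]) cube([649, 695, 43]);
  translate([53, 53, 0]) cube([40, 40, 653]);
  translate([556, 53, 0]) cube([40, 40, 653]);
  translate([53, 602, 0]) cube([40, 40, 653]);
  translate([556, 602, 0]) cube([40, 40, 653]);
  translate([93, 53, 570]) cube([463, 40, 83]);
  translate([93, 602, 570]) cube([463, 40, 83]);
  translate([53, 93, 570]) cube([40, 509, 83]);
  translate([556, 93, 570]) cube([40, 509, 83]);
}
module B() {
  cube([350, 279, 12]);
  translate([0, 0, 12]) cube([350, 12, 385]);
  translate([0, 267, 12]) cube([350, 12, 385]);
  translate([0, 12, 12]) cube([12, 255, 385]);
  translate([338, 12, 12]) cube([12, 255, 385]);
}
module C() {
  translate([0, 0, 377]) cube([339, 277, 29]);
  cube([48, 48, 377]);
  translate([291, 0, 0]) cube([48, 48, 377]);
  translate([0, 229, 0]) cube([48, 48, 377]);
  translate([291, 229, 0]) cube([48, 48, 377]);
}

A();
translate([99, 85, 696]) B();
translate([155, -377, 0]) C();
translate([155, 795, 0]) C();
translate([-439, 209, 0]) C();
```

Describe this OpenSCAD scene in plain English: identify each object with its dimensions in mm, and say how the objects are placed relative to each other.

A is a table with a 649×695 mm rectangular top, 43 mm thick, top surface at z = 696 mm, supported by four 40×40 mm square legs, each inset 53 mm from the nearest pair of top edges, running from the floor. Four apron rails, 40 mm thick and 83 mm tall, run between adjacent legs with their top edges flush with the underside of the top and their outer faces flush with the legs' outer faces.

B is an open-topped rectangular box: outside dimensions 350×279×397 mm, with a uniform wall and base thickness of 12 mm. The base is a full 350×279 slab on the floor; four walls sit on top of the base. The front and back walls (the −y and +y sides) span the full width; the two side walls fit between them.

C is a four-legged stool. The seat is a 339×277×29 mm slab whose top surface is at z = 406 mm; four square legs, each 48×48 mm in cross-section, run from the floor (z = 0) to the underside of the seat, each flush with a corner of the seat.

The open box is on top of the table. Three stools sit around the table at the −y, +y, −x sides.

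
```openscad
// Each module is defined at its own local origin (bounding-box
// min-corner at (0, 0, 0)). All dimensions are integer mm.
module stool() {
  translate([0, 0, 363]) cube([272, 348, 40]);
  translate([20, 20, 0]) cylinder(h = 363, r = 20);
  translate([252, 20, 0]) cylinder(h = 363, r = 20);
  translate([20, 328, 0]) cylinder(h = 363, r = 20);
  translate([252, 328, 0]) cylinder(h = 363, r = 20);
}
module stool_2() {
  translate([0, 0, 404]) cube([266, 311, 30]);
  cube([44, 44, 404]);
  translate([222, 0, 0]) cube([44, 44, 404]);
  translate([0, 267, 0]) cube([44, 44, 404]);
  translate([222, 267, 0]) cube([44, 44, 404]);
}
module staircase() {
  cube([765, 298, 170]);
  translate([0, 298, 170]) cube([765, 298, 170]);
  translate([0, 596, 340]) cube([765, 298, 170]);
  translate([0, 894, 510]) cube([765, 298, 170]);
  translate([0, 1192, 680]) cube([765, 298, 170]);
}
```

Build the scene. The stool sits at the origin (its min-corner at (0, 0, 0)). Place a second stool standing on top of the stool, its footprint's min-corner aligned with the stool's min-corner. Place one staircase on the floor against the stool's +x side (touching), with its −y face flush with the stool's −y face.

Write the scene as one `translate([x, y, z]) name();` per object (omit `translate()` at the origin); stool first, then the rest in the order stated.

stool();
translate([0, 0, 403]) stool_2();
translate([272, 0, 0]) staircase();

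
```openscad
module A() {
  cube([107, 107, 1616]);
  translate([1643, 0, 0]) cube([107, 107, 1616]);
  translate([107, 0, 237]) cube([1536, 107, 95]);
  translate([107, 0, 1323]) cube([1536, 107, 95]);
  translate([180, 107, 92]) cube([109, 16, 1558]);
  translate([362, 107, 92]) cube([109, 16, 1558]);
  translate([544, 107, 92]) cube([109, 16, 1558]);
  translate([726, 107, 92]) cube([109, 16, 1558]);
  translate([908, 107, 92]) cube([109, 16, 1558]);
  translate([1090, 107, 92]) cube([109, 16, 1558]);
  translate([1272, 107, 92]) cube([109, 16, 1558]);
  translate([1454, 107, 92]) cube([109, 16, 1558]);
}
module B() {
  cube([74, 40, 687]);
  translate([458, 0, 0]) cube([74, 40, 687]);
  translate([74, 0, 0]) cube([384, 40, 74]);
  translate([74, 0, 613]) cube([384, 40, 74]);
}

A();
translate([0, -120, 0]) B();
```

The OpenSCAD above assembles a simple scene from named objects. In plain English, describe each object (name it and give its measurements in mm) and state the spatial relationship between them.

A is a fence section. Two 107×107 mm posts, 1616 mm tall, stand on the floor with a clear span of 1536 mm between their inner faces. Two horizontal rails of 107×95 mm section span the gap between the posts with their undersides at z = 237 mm and z = 1323 mm, flush with the posts' −y face. 8 pickets, each 109 mm wide, 16 mm thick and 1558 mm tall, are fixed to the +y face of the rails with their bottoms at z = 92 mm, evenly spaced across the span with equal gaps (rounded down to the nearest mm) at the −x end and between each pair — any rounding remainder accumulates at the +x end.

B is a picture frame with a 384×539 mm rectangular opening (x by z) and a uniform 74 mm border on every side. Frame depth is 40 mm along y. It is built from two vertical stiles running the full outside height and two horizontal rails spanning the gap between the stiles.

The picture frame is on the floor beside the fence section on its −y side.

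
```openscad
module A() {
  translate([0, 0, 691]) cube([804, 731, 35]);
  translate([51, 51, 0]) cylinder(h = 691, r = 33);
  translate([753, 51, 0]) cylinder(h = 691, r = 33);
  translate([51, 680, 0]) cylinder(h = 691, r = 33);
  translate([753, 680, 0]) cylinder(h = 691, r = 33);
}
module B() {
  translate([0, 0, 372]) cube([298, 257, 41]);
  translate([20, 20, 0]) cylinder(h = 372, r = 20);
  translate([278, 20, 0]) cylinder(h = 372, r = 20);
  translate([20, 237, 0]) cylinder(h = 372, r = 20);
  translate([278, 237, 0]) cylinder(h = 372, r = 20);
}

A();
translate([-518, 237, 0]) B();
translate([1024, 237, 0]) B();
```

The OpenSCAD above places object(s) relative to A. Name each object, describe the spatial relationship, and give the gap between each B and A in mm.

Each stool's nearest face is 220 mm from the table's bounding box.

A is a table. B is a stool. Two stools sit around the table at the −x, +x sides. The gap between each stool and the table is 220 mm.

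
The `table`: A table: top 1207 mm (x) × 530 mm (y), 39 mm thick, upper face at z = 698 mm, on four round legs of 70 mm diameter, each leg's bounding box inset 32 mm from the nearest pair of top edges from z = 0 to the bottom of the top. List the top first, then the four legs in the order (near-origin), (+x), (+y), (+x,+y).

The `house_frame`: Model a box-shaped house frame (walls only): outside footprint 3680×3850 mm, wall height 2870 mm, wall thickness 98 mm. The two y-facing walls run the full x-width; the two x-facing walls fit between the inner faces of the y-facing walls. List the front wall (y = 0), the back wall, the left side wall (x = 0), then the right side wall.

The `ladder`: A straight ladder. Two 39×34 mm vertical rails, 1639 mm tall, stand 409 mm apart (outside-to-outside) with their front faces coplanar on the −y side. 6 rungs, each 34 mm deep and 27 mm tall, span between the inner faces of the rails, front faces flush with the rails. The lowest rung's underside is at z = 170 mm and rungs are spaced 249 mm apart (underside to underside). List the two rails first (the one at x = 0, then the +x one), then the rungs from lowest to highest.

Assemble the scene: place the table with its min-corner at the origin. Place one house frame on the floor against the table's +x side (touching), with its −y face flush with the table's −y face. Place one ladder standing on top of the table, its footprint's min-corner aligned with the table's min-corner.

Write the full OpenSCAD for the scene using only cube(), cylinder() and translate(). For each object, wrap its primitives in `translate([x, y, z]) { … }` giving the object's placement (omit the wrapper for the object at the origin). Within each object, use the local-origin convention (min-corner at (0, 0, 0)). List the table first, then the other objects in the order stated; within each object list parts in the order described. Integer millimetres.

translate([0, 0, 659]) cube([1207, 530, 39]);
translate([67, 67, 0]) cylinder(h = 659, r = 35);
translate([1140, 67, 0]) cylinder(h = 659, r = 35);
translate([67, 463, 0]) cylinder(h = 659, r = 35);
translate([1140, 463, 0]) cylinder(h = 659, r = 35);
translate([1207, 0, 0]) {
  cube([3680, 98, 2870]);
  translate([0, 3752, 0]) cube([3680, 98, 2870]);
  translate([0, 98, 0]) cube([98, 3654, 2870]);
  translate([3582, 98, 0]) cube([98, 3654, 2870]);
}
translate([0, 0, 698]) {
  cube([39, 34, 1639]);
  translate([370, 0, 0]) cube([39, 34, 1639]);
  translate([39, 0, 170]) cube([331, 34, 27]);
  translate([39, 0, 419]) cube([331, 34, 27]);
  translate([39, 0, 668]) cube([331, 34, 27]);
  translate([39, 0, 917]) cube([331, 34, 27]);
  translate([39, 0, 1166]) cube([331, 34, 27]);
  translate([39, 0, 1415]) cube([331, 34, 27]);
}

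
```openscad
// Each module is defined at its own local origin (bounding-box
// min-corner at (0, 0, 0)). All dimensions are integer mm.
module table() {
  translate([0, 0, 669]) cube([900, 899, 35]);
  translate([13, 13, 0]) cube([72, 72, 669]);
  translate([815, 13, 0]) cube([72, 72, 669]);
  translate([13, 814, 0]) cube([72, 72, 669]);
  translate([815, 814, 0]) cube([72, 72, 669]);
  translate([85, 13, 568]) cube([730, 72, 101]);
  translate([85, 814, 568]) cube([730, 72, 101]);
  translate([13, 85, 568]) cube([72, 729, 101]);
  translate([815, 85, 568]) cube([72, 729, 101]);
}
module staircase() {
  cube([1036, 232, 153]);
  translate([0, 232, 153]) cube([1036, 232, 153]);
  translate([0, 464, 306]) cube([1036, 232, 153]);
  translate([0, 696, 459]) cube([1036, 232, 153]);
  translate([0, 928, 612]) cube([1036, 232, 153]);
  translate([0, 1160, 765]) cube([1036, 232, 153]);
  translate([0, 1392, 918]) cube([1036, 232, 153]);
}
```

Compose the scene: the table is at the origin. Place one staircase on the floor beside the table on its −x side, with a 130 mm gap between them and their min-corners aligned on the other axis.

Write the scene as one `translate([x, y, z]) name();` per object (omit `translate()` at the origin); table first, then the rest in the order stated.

table();
translate([-1166, 0, 0]) staircase();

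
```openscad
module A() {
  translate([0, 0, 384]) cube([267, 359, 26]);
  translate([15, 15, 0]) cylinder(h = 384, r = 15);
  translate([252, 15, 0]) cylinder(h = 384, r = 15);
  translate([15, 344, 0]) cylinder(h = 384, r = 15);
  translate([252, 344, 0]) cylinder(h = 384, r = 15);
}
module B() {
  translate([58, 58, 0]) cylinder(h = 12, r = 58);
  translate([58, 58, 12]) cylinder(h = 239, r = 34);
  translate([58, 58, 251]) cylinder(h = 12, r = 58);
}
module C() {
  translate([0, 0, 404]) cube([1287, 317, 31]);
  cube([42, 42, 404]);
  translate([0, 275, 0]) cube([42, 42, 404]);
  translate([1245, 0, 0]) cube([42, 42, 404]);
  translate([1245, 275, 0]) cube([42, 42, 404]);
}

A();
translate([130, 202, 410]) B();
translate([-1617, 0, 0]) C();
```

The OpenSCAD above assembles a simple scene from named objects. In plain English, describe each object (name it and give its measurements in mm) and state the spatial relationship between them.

A is a four-legged stool. The seat is 267×359 mm, 26 mm thick, top at z = 410 mm. It stands on four round legs, each 30 mm in diameter, from z = 0 to the seat underside, each leg's axis is inset half a diameter from the nearest pair of seat edges (so the leg's bounding box is flush with the corner).

B is a spool: two coaxial disc flanges of radius 58 mm and thickness 12 mm, joined by a core cylinder of radius 34 mm and height 239 mm. The lower flange rests on z = 0 and the three cylinders share a vertical axis.

C is a long wooden bench with a 1287 mm (x) × 317 mm (y) seat, 31 mm thick, its top surface 435 mm above the floor. Four 42 mm square legs at the seat corners, flush with the edges, run from z = 0 to the seat underside.

The spool is on top of the stool. The bench is on the floor beside the stool on its −x side.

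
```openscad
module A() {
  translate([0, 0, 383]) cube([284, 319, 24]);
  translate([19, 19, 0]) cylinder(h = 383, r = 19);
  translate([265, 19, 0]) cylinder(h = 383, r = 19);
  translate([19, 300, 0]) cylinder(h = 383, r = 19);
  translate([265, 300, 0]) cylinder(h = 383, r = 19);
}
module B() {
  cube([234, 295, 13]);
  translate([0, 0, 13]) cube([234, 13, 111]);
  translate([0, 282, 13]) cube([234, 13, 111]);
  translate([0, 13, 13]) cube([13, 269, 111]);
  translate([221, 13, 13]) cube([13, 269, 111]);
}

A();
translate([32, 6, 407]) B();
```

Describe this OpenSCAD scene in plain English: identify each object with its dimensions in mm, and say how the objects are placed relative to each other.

A is a simple wooden stool: a rectangular seat 284 mm (x) by 319 mm (y), 24 mm thick, top face at z = 407 mm, on four round legs, each 38 mm in diameter. The legs rest on z = 0, each leg's axis is inset half a diameter from the nearest pair of seat edges (so the leg's bounding box is flush with the corner).

B is an open-topped rectangular box: outside dimensions 234×295×124 mm, with a uniform wall and base thickness of 13 mm. The base is a full 234×295 slab on the floor; four walls sit on top of the base. The front and back walls (the −y and +y sides) span the full width; the two side walls fit between them.

The open box is on top of the stool.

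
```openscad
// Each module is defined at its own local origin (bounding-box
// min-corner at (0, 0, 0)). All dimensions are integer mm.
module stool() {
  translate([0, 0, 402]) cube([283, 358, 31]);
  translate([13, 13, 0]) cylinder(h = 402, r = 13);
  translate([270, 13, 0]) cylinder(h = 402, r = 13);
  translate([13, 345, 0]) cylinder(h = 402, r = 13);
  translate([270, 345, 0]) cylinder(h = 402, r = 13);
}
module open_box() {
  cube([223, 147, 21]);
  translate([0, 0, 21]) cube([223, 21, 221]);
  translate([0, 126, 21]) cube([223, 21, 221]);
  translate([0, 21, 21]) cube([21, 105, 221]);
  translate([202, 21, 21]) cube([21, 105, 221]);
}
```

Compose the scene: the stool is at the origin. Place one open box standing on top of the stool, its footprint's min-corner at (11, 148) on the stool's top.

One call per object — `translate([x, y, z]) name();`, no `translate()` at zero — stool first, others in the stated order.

stool();
translate([11, 148, 433]) open_box();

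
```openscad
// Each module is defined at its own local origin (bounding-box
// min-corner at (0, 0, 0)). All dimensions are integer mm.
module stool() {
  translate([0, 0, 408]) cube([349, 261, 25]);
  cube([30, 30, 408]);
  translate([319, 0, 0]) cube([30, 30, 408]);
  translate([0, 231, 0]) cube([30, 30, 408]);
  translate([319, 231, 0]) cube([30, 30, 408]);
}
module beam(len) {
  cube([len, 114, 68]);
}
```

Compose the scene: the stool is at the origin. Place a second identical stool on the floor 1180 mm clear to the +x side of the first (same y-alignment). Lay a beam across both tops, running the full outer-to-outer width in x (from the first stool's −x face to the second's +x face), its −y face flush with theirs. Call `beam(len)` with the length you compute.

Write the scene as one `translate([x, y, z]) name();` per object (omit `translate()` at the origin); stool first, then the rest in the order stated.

stool();
translate([1529, 0, 0]) stool();
translate([0, 0, 433]) beam(1878);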